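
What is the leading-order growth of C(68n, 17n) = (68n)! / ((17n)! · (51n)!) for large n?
C(68n, 17n) ~ (256/27)^(17n) · sqrt(2/(3π·17n))

Write N = 17n. Apply Stirling to each factorial:
  (4N)! ~ sqrt(2π·4N) · (4N/e)^(4N),
  N! ~ sqrt(2π N) · (N/e)^N,
  (3N)! ~ sqrt(2π·3N) · (3N/e)^(3N).
The exponential factors combine to (4N)^(4N) / (N^N · (3N)^(3N)) = 4^(4N)/3^(3N) = (4^4/3^3)^N = (256/27)^N.
The square-root prefactors combine to sqrt(2π·4N) / (sqrt(2π N)·sqrt(2π·3N)) = sqrt(4 / (2π·3·N)) = sqrt(2/(3π·17n)).
Substituting N = 17n: C(68n, 17n) ~ (256/27)^(17n) · sqrt(2/(3π·17n)).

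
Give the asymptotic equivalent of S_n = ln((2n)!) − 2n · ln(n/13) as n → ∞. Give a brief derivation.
S_n ~ 2n · (ln 26 − 1) + O(ln n)

Stirling: ln((2n)!) = 2n ln(2n) − 2n + O(ln n).
  S_n = 2n ln(2n) − 2n − 2n ln(n/13) + O(ln n)
      = 2n ln(2n) − 2n ln n + 2n ln 13 − 2n + O(ln n)
      = 2n ln 2 + 2n ln 13 − 2n + O(ln n)
      = 2n (ln 26 − 1) + O(ln n).
Numerically ln(26) − 1 ≈ 2.2581.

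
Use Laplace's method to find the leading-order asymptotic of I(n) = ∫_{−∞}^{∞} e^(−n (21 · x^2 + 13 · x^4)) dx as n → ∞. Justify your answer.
I(n) ~ sqrt(π/(21n))

φ(x) = 21 · x^2 + 13 · x^4 has its unique global minimum at x* = 0 (since φ'(x) = 42x + 52x^3 = 0 only at x = 0 for real x with both coefficients positive, and φ → ∞ as |x| → ∞). At x* = 0, φ(0) = 0 and φ''(0) = 42. Laplace's method then gives
  I(n) ~ sqrt(2π / (n · φ''(0))) · e^(−n φ(0)) = sqrt(2π / (42n)) = sqrt(π/(21n)).
The 13 · x^4 term contributes only at subleading order (an O(1/n) relative correction).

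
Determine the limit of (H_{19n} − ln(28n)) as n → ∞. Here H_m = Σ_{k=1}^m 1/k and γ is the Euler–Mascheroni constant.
lim = ln(19/28) + γ

By Euler-Maclaurin, H_m = ln m + γ + O(1/m). So
  H_{19n} − ln(28n) = ln(19n) + γ − ln(28n) + O(1/n)
                       = ln(19/28) + γ + O(1/n).
Hence the limit is ln(19/28) + γ.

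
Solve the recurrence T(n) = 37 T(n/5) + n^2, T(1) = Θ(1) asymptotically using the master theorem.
T(n) = Θ(n^(log_5 37))

Master theorem: compare f(n) = n^2 to n^(log_5 37) where log_5 37 ≈ 2.244. Since 2 < log_5 37, we have f(n) = O(n^(log_5 37 − ε)) for some ε > 0 — Case 1. Hence T(n) = Θ(n^(log_5 37)).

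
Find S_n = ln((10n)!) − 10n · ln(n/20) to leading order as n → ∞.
S_n ~ 10n · (ln 200 − 1) + O(ln n)

Stirling: ln((10n)!) = 10n ln(10n) − 10n + O(ln n).
  S_n = 10n ln(10n) − 10n − 10n ln(n/20) + O(ln n)
      = 10n ln(10n) − 10n ln n + 10n ln 20 − 10n + O(ln n)
      = 10n ln 10 + 10n ln 20 − 10n + O(ln n)
      = 10n (ln 200 − 1) + O(ln n).
Numerically ln(200) − 1 ≈ 4.2983.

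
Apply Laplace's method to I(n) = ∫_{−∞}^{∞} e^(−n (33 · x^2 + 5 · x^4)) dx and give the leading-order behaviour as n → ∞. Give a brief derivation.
I(n) ~ sqrt(π/(33n))

φ(x) = 33 · x^2 + 5 · x^4 has its unique global minimum at x* = 0 (since φ'(x) = 66x + 20x^3 = 0 only at x = 0 for real x with both coefficients positive, and φ → ∞ as |x| → ∞). At x* = 0, φ(0) = 0 and φ''(0) = 66. Laplace's method then gives
  I(n) ~ sqrt(2π / (n · φ''(0))) · e^(−n φ(0)) = sqrt(2π / (66n)) = sqrt(π/(33n)).
The 5 · x^4 term contributes only at subleading order (an O(1/n) relative correction).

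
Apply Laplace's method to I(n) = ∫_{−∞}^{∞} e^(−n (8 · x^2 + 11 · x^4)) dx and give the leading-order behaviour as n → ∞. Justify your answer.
I(n) ~ sqrt(π/(8n))

φ(x) = 8 · x^2 + 11 · x^4 has its unique global minimum at x* = 0 (since φ'(x) = 16x + 44x^3 = 0 only at x = 0 for real x with both coefficients positive, and φ → ∞ as |x| → ∞). At x* = 0, φ(0) = 0 and φ''(0) = 16. Laplace's method then gives
  I(n) ~ sqrt(2π / (n · φ''(0))) · e^(−n φ(0)) = sqrt(2π / (16n)) = sqrt(π/(8n)).
The 11 · x^4 term contributes only at subleading order (an O(1/n) relative correction).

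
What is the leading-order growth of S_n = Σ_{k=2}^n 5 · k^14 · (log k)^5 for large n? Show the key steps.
S_n ~ n^15 · (log n)^5 / 3

By integral comparison, S_n = ∫_1^n 5 · x^14 · (log x)^5 dx + O(n^14 · (log n)^5). For the integral, the leading term of ∫_1^n x^14 (log x)^5 dx is n^15/15 · (log n)^5 (by repeated integration by parts; each step lowers the log-exponent and produces a relatively O(1/log n) correction). Hence S_n ~ n^15 · (log n)^5 / 3.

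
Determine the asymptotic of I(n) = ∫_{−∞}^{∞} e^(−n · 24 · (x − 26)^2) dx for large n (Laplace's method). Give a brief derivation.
I(n) = sqrt(π/(24n))

Here φ(x) = 24 · (x − 26)^2 has its unique minimum at x* = 26 with φ(x*) = 0 and φ''(x*) = 48. Laplace's method gives
  I(n) ~ e^(−n φ(x*)) · sqrt(2π / (n · φ''(x*))) = sqrt(2π / (48n)) = sqrt(π/(24n)).
This is exact: substituting u = (x − 26)·sqrt(24n) gives I(n) = (1/sqrt(24n)) ∫_{−∞}^{∞} e^(−u^2) du = sqrt(π/(24n)).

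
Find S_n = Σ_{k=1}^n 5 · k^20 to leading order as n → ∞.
S_n ~ 5 · n^21 / 21

By integral comparison (Euler-Maclaurin), Σ_{k=1}^n 5 · k^20 = 5 · ∫_0^n x^20 dx + O(n^20) = 5 · n^21/21 + O(n^20). (Equivalently, Faulhaber's formula gives the same leading term.)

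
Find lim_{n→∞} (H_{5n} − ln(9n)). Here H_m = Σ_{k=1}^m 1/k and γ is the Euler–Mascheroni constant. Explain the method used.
lim = ln(5/9) + γ

By Euler-Maclaurin, H_m = ln m + γ + O(1/m). So
  H_{5n} − ln(9n) = ln(5n) + γ − ln(9n) + O(1/n)
                       = ln(5/9) + γ + O(1/n).
Hence the limit is ln(5/9) + γ.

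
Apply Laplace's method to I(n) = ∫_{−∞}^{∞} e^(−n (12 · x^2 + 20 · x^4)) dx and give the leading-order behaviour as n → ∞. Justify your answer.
I(n) ~ sqrt(π/(12n))

φ(x) = 12 · x^2 + 20 · x^4 has its unique global minimum at x* = 0 (since φ'(x) = 24x + 80x^3 = 0 only at x = 0 for real x with both coefficients positive, and φ → ∞ as |x| → ∞). At x* = 0, φ(0) = 0 and φ''(0) = 24. Laplace's method then gives
  I(n) ~ sqrt(2π / (n · φ''(0))) · e^(−n φ(0)) = sqrt(2π / (24n)) = sqrt(π/(12n)).
The 20 · x^4 term contributes only at subleading order (an O(1/n) relative correction).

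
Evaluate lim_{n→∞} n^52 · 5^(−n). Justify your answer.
lim = 0

Exponentials with base > 1 dominate every fixed polynomial: for any fixed c, n^c / 5^n → 0 as n → ∞ (e.g. by the ratio test, or by writing 5^n = e^(n ln 5) and noting e^(n ln 5) / n^c → ∞). Hence n^52 · 5^(−n) = n^52 / 5^n → 0.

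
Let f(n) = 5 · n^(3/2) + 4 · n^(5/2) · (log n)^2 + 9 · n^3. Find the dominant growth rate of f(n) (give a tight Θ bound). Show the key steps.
f(n) ∈ Θ(n^3)

Compare the terms by growth order. For large n, n^a · (log n)^b dominates n^a' · (log n)^b' iff a > a', or (a = a' and b > b'). Ranking the 3 terms shows the dominant one is 9 · n^3. Hence f(n) ∈ Θ(n^3).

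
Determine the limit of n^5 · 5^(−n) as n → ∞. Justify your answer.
lim = 0

Exponentials with base > 1 dominate every fixed polynomial: for any fixed c, n^c / 5^n → 0 as n → ∞ (e.g. by the ratio test, or by writing 5^n = e^(n ln 5) and noting e^(n ln 5) / n^c → ∞). Hence n^5 · 5^(−n) = n^5 / 5^n → 0.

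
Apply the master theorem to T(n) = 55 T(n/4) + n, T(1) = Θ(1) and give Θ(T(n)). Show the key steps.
T(n) = Θ(n^(log_4 55))

Master theorem: compare f(n) = n to n^(log_4 55) where log_4 55 ≈ 2.891. Since 1 < log_4 55, we have f(n) = O(n^(log_4 55 − ε)) for some ε > 0 — Case 1. Hence T(n) = Θ(n^(log_4 55)).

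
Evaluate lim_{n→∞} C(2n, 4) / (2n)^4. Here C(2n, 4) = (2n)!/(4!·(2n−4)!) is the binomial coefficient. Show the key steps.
lim = 1/4! = 1/24

With N = 2n → ∞: C(N, 4) / N^4 = [N(N−1)…(N−3)] / (4! · N^4) = (1/4!) · 1 · (1 − 1/(2n)) · (1 − 2/(2n)) · (1 − 3/(2n)). Each factor → 1 as N → ∞, so the limit is 1/4! = 1/24.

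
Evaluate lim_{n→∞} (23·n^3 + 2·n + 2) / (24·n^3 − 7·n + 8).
lim = 23/24

For large n the leading n^3 terms dominate both numerator and denominator. Dividing top and bottom by n^3, every other term tends to 0, leaving 23/24.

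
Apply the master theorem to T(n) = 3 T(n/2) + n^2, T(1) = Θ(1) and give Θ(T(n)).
T(n) = Θ(n^2)

log_2 3 ≈ 1.585. f(n) = n^2 dominates n^(log_2 3) since 2 > 1.585, and the regularity condition a·f(n/b) = 3·(n/2)^2 = (3/4)·n^2 ≤ c·f(n) holds with c = 3/4 ≈ 0.75 < 1. So this is Case 3: T(n) = Θ(f(n)) = Θ(n^2).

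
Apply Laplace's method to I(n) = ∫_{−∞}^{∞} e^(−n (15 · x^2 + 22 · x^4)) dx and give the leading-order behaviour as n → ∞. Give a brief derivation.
I(n) ~ sqrt(π/(15n))

φ(x) = 15 · x^2 + 22 · x^4 has its unique global minimum at x* = 0 (since φ'(x) = 30x + 88x^3 = 0 only at x = 0 for real x with both coefficients positive, and φ → ∞ as |x| → ∞). At x* = 0, φ(0) = 0 and φ''(0) = 30. Laplace's method then gives
  I(n) ~ sqrt(2π / (n · φ''(0))) · e^(−n φ(0)) = sqrt(2π / (30n)) = sqrt(π/(15n)).
The 22 · x^4 term contributes only at subleading order (an O(1/n) relative correction).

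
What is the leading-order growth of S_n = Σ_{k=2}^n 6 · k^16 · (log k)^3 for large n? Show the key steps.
S_n ~ 6 · n^17 · (log n)^3 / 17

By integral comparison, S_n = ∫_1^n 6 · x^16 · (log x)^3 dx + O(n^16 · (log n)^3). For the integral, the leading term of ∫_1^n x^16 (log x)^3 dx is n^17/17 · (log n)^3 (by repeated integration by parts; each step lowers the log-exponent and produces a relatively O(1/log n) correction). Hence S_n ~ 6 · n^17 · (log n)^3 / 17.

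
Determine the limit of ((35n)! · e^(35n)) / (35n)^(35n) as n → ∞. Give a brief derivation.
lim = ∞

Stirling: (35n)! ~ sqrt(2π·35n) · (35n/e)^(35n). Hence
  (35n)! · e^(35n) / (35n)^(35n) ~ sqrt(2π·35n) = sqrt(2π·35) · sqrt(n) → ∞.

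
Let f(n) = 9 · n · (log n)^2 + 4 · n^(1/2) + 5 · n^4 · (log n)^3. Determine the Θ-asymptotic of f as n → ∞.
f(n) ∈ Θ(n^4 · (log n)^3)

Compare the terms by growth order. For large n, n^a · (log n)^b dominates n^a' · (log n)^b' iff a > a', or (a = a' and b > b'). Ranking the 3 terms shows the dominant one is 5 · n^4 · (log n)^3. Hence f(n) ∈ Θ(n^4 · (log n)^3).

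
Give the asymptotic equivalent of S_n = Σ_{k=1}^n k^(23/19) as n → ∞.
S_n ~ (19/42) · n^(42/19)

Integral comparison: Σ_{k=1}^n k^(23/19) = ∫_0^n x^(23/19) dx + O(n^(23/19)). The integral is n^(1 + 23/19) / (1 + 23/19) = n^((23+19)/19) / ((23+19)/19) = (19/42) · n^(42/19).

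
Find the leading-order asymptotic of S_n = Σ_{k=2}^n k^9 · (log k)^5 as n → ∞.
S_n ~ n^10 · (log n)^5 / 10

By integral comparison, S_n = ∫_1^n x^9 · (log x)^5 dx + O(n^9 · (log n)^5). For the integral, the leading term of ∫_1^n x^9 (log x)^5 dx is n^10/10 · (log n)^5 (by repeated integration by parts; each step lowers the log-exponent and produces a relatively O(1/log n) correction). Hence S_n ~ n^10 · (log n)^5 / 10.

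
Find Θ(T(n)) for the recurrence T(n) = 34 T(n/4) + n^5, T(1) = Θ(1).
T(n) = Θ(n^5)

log_4 34 ≈ 2.544. f(n) = n^5 dominates n^(log_4 34) since 5 > 2.544, and the regularity condition a·f(n/b) = 34·(n/4)^5 = (34/1024)·n^5 ≤ c·f(n) holds with c = 34/1024 ≈ 0.0332 < 1. So this is Case 3: T(n) = Θ(f(n)) = Θ(n^5).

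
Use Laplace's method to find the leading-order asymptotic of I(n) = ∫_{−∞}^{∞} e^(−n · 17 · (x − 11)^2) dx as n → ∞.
I(n) = sqrt(π/(17n))

Here φ(x) = 17 · (x − 11)^2 has its unique minimum at x* = 11 with φ(x*) = 0 and φ''(x*) = 34. Laplace's method gives
  I(n) ~ e^(−n φ(x*)) · sqrt(2π / (n · φ''(x*))) = sqrt(2π / (34n)) = sqrt(π/(17n)).
This is exact: substituting u = (x − 11)·sqrt(17n) gives I(n) = (1/sqrt(17n)) ∫_{−∞}^{∞} e^(−u^2) du = sqrt(π/(17n)).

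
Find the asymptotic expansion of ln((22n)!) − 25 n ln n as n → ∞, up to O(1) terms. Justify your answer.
ln((22n)!) − 25 n ln n = −3 n ln n + 22(ln 22 − 1) n + (1/2) ln(2π·22n) + O(1/n)

Stirling: ln((22n)!) = 22n ln(22n) − 22n + (1/2) ln(2π·22n) + O(1/n).
Expand 22n ln(22n) = 22n (ln n + ln 22) = 22n ln n + 22n ln 22.
Subtract 25n ln n: leading term is (22 − 25) n ln n = −3 n ln n. The next term is 22n ln 22 − 22n = 22(ln 22 − 1) n. Then the (1/2) ln(2π·22n) correction.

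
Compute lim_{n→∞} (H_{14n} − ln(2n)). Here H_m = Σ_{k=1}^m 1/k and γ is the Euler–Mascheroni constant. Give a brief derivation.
lim = ln 7 + γ

By Euler-Maclaurin, H_m = ln m + γ + O(1/m). So
  H_{14n} − ln(2n) = ln(14n) + γ − ln(2n) + O(1/n)
                       = ln(14/2) + γ + O(1/n).
Hence the limit is ln(14/2) + γ (= ln 7).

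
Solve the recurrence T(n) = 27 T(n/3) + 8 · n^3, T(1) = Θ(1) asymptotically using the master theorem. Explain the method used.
T(n) = Θ(n^3 log n)

log_3 27 = 3, and f(n) = 8 · n^3 = Θ(n^(log_3 27)). This is Case 2 of the master theorem: T(n) = Θ(f(n) · log n) = Θ(n^3 log n).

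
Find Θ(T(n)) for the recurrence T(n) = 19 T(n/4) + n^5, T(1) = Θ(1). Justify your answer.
T(n) = Θ(n^5)

log_4 19 ≈ 2.124. f(n) = n^5 dominates n^(log_4 19) since 5 > 2.124, and the regularity condition a·f(n/b) = 19·(n/4)^5 = (19/1024)·n^5 ≤ c·f(n) holds with c = 19/1024 ≈ 0.0186 < 1. So this is Case 3: T(n) = Θ(f(n)) = Θ(n^5).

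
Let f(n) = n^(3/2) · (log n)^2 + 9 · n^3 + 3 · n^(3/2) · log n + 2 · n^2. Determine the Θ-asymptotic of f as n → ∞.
f(n) ∈ Θ(n^3)

Compare the terms by growth order. For large n, n^a · (log n)^b dominates n^a' · (log n)^b' iff a > a', or (a = a' and b > b'). Ranking the 4 terms shows the dominant one is 9 · n^3. Hence f(n) ∈ Θ(n^3).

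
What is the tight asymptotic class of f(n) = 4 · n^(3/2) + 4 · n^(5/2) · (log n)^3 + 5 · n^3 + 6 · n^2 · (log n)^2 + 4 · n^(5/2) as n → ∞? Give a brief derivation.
f(n) ∈ Θ(n^3)

Compare the terms by growth order. For large n, n^a · (log n)^b dominates n^a' · (log n)^b' iff a > a', or (a = a' and b > b'). Ranking the 5 terms shows the dominant one is 5 · n^3. Hence f(n) ∈ Θ(n^3).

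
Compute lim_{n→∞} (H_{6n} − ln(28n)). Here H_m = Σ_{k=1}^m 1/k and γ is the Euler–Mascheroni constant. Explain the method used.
lim = ln(3/14) + γ

By Euler-Maclaurin, H_m = ln m + γ + O(1/m). So
  H_{6n} − ln(28n) = ln(6n) + γ − ln(28n) + O(1/n)
                       = ln(6/28) + γ + O(1/n).
Hence the limit is ln(6/28) + γ (= ln(3/14)).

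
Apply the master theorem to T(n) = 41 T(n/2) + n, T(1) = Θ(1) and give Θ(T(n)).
T(n) = Θ(n^(log_2 41))

Master theorem: compare f(n) = n to n^(log_2 41) where log_2 41 ≈ 5.358. Since 1 < log_2 41, we have f(n) = O(n^(log_2 41 − ε)) for some ε > 0 — Case 1. Hence T(n) = Θ(n^(log_2 41)).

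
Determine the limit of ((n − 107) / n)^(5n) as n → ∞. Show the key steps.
lim = e^(−535)

Rewrite as (1 − 107/n)^(5n). By the standard limit (1 + x/n)^n → e^x, we have (1 − 107/n)^n → e^(−107), and raising to the 5th power gives e^(−535).
More precisely, ln[(1 − 107/n)^(5n)] = 5n · ln(1 − 107/n) = 5n · (-107/n + O(1/n^2)) = -535 + O(1/n) → -535.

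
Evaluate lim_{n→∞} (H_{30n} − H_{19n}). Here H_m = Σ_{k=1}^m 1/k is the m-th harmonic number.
lim = ln(30/19)

Euler-Maclaurin gives H_m = ln m + γ + 1/(2m) + O(1/m^2). The γ and O(1/m) terms cancel in the difference:
  H_{30n} − H_{19n} = ln(30n) − ln(19n) + O(1/n) = ln(30/19) + O(1/n).
Hence the limit is ln(30/19).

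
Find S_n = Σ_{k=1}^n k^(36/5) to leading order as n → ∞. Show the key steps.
S_n ~ (5/41) · n^(41/5)

Integral comparison: Σ_{k=1}^n k^(36/5) = ∫_0^n x^(36/5) dx + O(n^(36/5)). The integral is n^(1 + 36/5) / (1 + 36/5) = n^((36+5)/5) / ((36+5)/5) = (5/41) · n^(41/5).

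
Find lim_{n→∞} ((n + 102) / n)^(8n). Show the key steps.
lim = e^816

Rewrite as (1 + 102/n)^(8n). By the standard limit (1 + x/n)^n → e^x, we have (1 + 102/n)^n → e^102, and raising to the 8th power gives e^816.
More precisely, ln[(1 + 102/n)^(8n)] = 8n · ln(1 + 102/n) = 8n · (102/n + O(1/n^2)) = 816 + O(1/n) → 816.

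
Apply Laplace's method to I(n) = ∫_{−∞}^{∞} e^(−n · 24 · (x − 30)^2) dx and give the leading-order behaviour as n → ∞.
I(n) = sqrt(π/(24n))

Here φ(x) = 24 · (x − 30)^2 has its unique minimum at x* = 30 with φ(x*) = 0 and φ''(x*) = 48. Laplace's method gives
  I(n) ~ e^(−n φ(x*)) · sqrt(2π / (n · φ''(x*))) = sqrt(2π / (48n)) = sqrt(π/(24n)).
This is exact: substituting u = (x − 30)·sqrt(24n) gives I(n) = (1/sqrt(24n)) ∫_{−∞}^{∞} e^(−u^2) du = sqrt(π/(24n)).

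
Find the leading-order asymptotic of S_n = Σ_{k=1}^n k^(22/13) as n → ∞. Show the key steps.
S_n ~ (13/35) · n^(35/13)

Integral comparison: Σ_{k=1}^n k^(22/13) = ∫_0^n x^(22/13) dx + O(n^(22/13)). The integral is n^(1 + 22/13) / (1 + 22/13) = n^((22+13)/13) / ((22+13)/13) = (13/35) · n^(35/13).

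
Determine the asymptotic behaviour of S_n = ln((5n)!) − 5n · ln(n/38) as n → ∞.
S_n ~ 5n · (ln 190 − 1) + O(ln n)

Stirling: ln((5n)!) = 5n ln(5n) − 5n + O(ln n).
  S_n = 5n ln(5n) − 5n − 5n ln(n/38) + O(ln n)
      = 5n ln(5n) − 5n ln n + 5n ln 38 − 5n + O(ln n)
      = 5n ln 5 + 5n ln 38 − 5n + O(ln n)
      = 5n (ln 190 − 1) + O(ln n).
Numerically ln(190) − 1 ≈ 4.2470.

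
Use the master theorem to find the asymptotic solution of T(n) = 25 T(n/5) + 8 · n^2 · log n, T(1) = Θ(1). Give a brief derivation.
T(n) = Θ(n^2 · (log n)^2)

Here log_5 25 = 2 and f(n) = 8 · n^2 · log n = Θ(n^(log_5 25) · (log n)^1). This is the extended Case 2 of the master theorem (f matches the critical exponent up to log factors), giving T(n) = Θ(n^(log_5 25) · (log n)^(1+1)) = Θ(n^2 · (log n)^2).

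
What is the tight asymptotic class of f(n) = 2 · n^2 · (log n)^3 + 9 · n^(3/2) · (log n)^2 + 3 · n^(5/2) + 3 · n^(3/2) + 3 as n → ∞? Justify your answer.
f(n) ∈ Θ(n^(5/2))

Compare the terms by growth order. For large n, n^a · (log n)^b dominates n^a' · (log n)^b' iff a > a', or (a = a' and b > b'). Ranking the 5 terms shows the dominant one is 3 · n^(5/2). Hence f(n) ∈ Θ(n^(5/2)).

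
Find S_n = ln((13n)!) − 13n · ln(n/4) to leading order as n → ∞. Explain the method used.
S_n ~ 13n · (ln 52 − 1) + O(ln n)

Stirling: ln((13n)!) = 13n ln(13n) − 13n + O(ln n).
  S_n = 13n ln(13n) − 13n − 13n ln(n/4) + O(ln n)
      = 13n ln(13n) − 13n ln n + 13n ln 4 − 13n + O(ln n)
      = 13n ln 13 + 13n ln 4 − 13n + O(ln n)
      = 13n (ln 52 − 1) + O(ln n).
Numerically ln(52) − 1 ≈ 2.9512.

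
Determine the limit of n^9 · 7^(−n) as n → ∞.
lim = 0

Exponentials with base > 1 dominate every fixed polynomial: for any fixed c, n^c / 7^n → 0 as n → ∞ (e.g. by the ratio test, or by writing 7^n = e^(n ln 7) and noting e^(n ln 7) / n^c → ∞). Hence n^9 · 7^(−n) = n^9 / 7^n → 0.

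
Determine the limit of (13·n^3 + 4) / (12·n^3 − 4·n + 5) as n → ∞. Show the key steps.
lim = 13/12

For large n the leading n^3 terms dominate both numerator and denominator. Dividing top and bottom by n^3, every other term tends to 0, leaving 13/12.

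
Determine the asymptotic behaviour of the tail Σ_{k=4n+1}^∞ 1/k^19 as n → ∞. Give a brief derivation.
Σ_{k>4n} 1/k^19 ~ 1/(18 · (4n)^18)

Compare to the integral: ∫_{4n}^∞ x^(−19) dx = [−x^(−18)/18]_{4n}^∞ = 1/((19−1)·(4n)^18). Euler-Maclaurin then gives
  Σ_{k>4n} 1/k^19 = ∫_{4n}^∞ dx/x^19 − 1/(2·(4n)^19) + O(1/(4n)^20).
(Equivalently this is ζ(19) − Σ_{k≤4n} 1/k^19.)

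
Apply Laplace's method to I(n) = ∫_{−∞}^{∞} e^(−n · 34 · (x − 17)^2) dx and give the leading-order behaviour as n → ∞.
I(n) = sqrt(π/(34n))

Here φ(x) = 34 · (x − 17)^2 has its unique minimum at x* = 17 with φ(x*) = 0 and φ''(x*) = 68. Laplace's method gives
  I(n) ~ e^(−n φ(x*)) · sqrt(2π / (n · φ''(x*))) = sqrt(2π / (68n)) = sqrt(π/(34n)).
This is exact: substituting u = (x − 17)·sqrt(34n) gives I(n) = (1/sqrt(34n)) ∫_{−∞}^{∞} e^(−u^2) du = sqrt(π/(34n)).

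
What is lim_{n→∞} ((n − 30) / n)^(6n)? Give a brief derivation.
lim = e^(−180)

Rewrite as (1 − 30/n)^(6n). By the standard limit (1 + x/n)^n → e^x, we have (1 − 30/n)^n → e^(−30), and raising to the 6th power gives e^(−180).
More precisely, ln[(1 − 30/n)^(6n)] = 6n · ln(1 − 30/n) = 6n · (-30/n + O(1/n^2)) = -180 + O(1/n) → -180.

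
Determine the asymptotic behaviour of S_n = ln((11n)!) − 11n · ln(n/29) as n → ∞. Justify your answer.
S_n ~ 11n · (ln 319 − 1) + O(ln n)

Stirling: ln((11n)!) = 11n ln(11n) − 11n + O(ln n).
  S_n = 11n ln(11n) − 11n − 11n ln(n/29) + O(ln n)
      = 11n ln(11n) − 11n ln n + 11n ln 29 − 11n + O(ln n)
      = 11n ln 11 + 11n ln 29 − 11n + O(ln n)
      = 11n (ln 319 − 1) + O(ln n).
Numerically ln(319) − 1 ≈ 4.7652.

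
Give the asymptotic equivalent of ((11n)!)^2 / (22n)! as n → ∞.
((11n)!)^2/(22n)! ~ ((2π·11n)^(1/2) / sqrt(2)) · 2^(−2·11n)  →  0

Write N = 11n. Stirling: N! ~ sqrt(2π N)(N/e)^N and (2N)! ~ sqrt(2π·2N)·(2N/e)^(2N).
  (N!)^2/(2N)! ~ (2π N)^(2/2) (N/e)^(2N) / [sqrt(2π·2N) (2N/e)^(2N)]
     = (2π N)^(2/2) / sqrt(2π·2N) · (N/(2N))^(2N)
     = (2π N)^((2−1)/2) / sqrt(2) · 2^(−2N).
Since 2^2 > 1, the factor 2^(−2N) decays exponentially, so the ratio → 0. Substituting N = 11n gives the stated form.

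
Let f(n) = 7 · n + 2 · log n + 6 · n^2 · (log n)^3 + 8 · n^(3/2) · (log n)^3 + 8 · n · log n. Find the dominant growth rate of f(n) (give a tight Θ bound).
f(n) ∈ Θ(n^2 · (log n)^3)

Compare the terms by growth order. For large n, n^a · (log n)^b dominates n^a' · (log n)^b' iff a > a', or (a = a' and b > b'). Ranking the 5 terms shows the dominant one is 6 · n^2 · (log n)^3. Hence f(n) ∈ Θ(n^2 · (log n)^3).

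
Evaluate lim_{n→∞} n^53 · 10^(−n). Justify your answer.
lim = 0

Exponentials with base > 1 dominate every fixed polynomial: for any fixed c, n^c / 10^n → 0 as n → ∞ (e.g. by the ratio test, or by writing 10^n = e^(n ln 10) and noting e^(n ln 10) / n^c → ∞). Hence n^53 · 10^(−n) = n^53 / 10^n → 0.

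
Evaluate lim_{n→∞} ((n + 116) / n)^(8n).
lim = e^928

Rewrite as (1 + 116/n)^(8n). By the standard limit (1 + x/n)^n → e^x, we have (1 + 116/n)^n → e^116, and raising to the 8th power gives e^928.
More precisely, ln[(1 + 116/n)^(8n)] = 8n · ln(1 + 116/n) = 8n · (116/n + O(1/n^2)) = 928 + O(1/n) → 928.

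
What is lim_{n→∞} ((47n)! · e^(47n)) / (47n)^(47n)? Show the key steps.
lim = ∞

Stirling: (47n)! ~ sqrt(2π·47n) · (47n/e)^(47n). Hence
  (47n)! · e^(47n) / (47n)^(47n) ~ sqrt(2π·47n) = sqrt(2π·47) · sqrt(n) → ∞.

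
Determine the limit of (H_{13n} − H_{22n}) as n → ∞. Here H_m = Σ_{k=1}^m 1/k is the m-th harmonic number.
lim = ln(13/22)

Euler-Maclaurin gives H_m = ln m + γ + 1/(2m) + O(1/m^2). The γ and O(1/m) terms cancel in the difference:
  H_{13n} − H_{22n} = ln(13n) − ln(22n) + O(1/n) = ln(13/22) + O(1/n).
Hence the limit is ln(13/22).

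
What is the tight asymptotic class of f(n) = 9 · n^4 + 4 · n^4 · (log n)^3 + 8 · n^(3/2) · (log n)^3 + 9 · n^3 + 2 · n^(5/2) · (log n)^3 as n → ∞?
f(n) ∈ Θ(n^4 · (log n)^3)

Compare the terms by growth order. For large n, n^a · (log n)^b dominates n^a' · (log n)^b' iff a > a', or (a = a' and b > b'). Ranking the 5 terms shows the dominant one is 4 · n^4 · (log n)^3. Hence f(n) ∈ Θ(n^4 · (log n)^3).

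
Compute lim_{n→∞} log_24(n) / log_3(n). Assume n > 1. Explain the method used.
lim = ln(3) / ln(24) = log_24(3)

Change of base: log_24(n) = ln n / ln 24 and log_3(n) = ln n / ln 3. The ratio is (ln n / ln 24) · (ln 3 / ln n) = ln 3 / ln 24, a constant independent of n. So the limit is ln 3 / ln 24 = log_24(3).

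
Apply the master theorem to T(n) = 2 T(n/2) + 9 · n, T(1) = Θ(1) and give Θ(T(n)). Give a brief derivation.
T(n) = Θ(n log n)

log_2 2 = 1, and f(n) = 9 · n = Θ(n^(log_2 2)). This is Case 2 of the master theorem: T(n) = Θ(f(n) · log n) = Θ(n log n).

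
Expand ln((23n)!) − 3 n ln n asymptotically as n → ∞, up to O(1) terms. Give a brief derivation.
ln((23n)!) − 3 n ln n = 20 n ln n + 23(ln 23 − 1) n + (1/2) ln(2π·23n) + O(1/n)

Stirling: ln((23n)!) = 23n ln(23n) − 23n + (1/2) ln(2π·23n) + O(1/n).
Expand 23n ln(23n) = 23n (ln n + ln 23) = 23n ln n + 23n ln 23.
Subtract 3n ln n: leading term is (23 − 3) n ln n = 20 n ln n. The next term is 23n ln 23 − 23n = 23(ln 23 − 1) n. Then the (1/2) ln(2π·23n) correction.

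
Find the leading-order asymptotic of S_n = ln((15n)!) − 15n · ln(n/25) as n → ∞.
S_n ~ 15n · (ln 375 − 1) + O(ln n)

Stirling: ln((15n)!) = 15n ln(15n) − 15n + O(ln n).
  S_n = 15n ln(15n) − 15n − 15n ln(n/25) + O(ln n)
      = 15n ln(15n) − 15n ln n + 15n ln 25 − 15n + O(ln n)
      = 15n ln 15 + 15n ln 25 − 15n + O(ln n)
      = 15n (ln 375 − 1) + O(ln n).
Numerically ln(375) − 1 ≈ 4.9269.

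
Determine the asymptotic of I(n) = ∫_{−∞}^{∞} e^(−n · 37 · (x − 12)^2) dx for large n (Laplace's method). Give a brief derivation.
I(n) = sqrt(π/(37n))

Here φ(x) = 37 · (x − 12)^2 has its unique minimum at x* = 12 with φ(x*) = 0 and φ''(x*) = 74. Laplace's method gives
  I(n) ~ e^(−n φ(x*)) · sqrt(2π / (n · φ''(x*))) = sqrt(2π / (74n)) = sqrt(π/(37n)).
This is exact: substituting u = (x − 12)·sqrt(37n) gives I(n) = (1/sqrt(37n)) ∫_{−∞}^{∞} e^(−u^2) du = sqrt(π/(37n)).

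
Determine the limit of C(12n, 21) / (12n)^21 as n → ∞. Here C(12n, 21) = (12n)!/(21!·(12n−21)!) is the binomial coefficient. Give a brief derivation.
lim = 1/21! = 1/51090942171709440000

With N = 12n → ∞: C(N, 21) / N^21 = [N(N−1)…(N−20)] / (21! · N^21) = (1/21!) · 1 · (1 − 1/(12n)) · … · (1 − 20/(12n)). Each factor → 1 as N → ∞, so the limit is 1/21! = 1/51090942171709440000.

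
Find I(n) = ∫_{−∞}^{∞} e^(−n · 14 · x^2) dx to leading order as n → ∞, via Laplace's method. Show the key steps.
I(n) = sqrt(π/(14n))

Here φ(x) = 14 · x^2 has its unique minimum at x* = 0 with φ(x*) = 0 and φ''(x*) = 28. Laplace's method gives
  I(n) ~ e^(−n φ(x*)) · sqrt(2π / (n · φ''(x*))) = sqrt(2π / (28n)) = sqrt(π/(14n)).
This is exact: substituting u = (x − 0)·sqrt(14n) gives I(n) = (1/sqrt(14n)) ∫_{−∞}^{∞} e^(−u^2) du = sqrt(π/(14n)).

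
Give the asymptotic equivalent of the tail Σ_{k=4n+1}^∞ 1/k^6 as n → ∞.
Σ_{k>4n} 1/k^6 ~ 1/(5 · (4n)^5)

Compare to the integral: ∫_{4n}^∞ x^(−6) dx = [−x^(−5)/5]_{4n}^∞ = 1/((6−1)·(4n)^5). Euler-Maclaurin then gives
  Σ_{k>4n} 1/k^6 = ∫_{4n}^∞ dx/x^6 − 1/(2·(4n)^6) + O(1/(4n)^7).
(Equivalently this is ζ(6) − Σ_{k≤4n} 1/k^6.)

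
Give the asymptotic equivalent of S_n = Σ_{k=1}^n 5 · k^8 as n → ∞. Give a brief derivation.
S_n ~ 5 · n^9 / 9

By integral comparison (Euler-Maclaurin), Σ_{k=1}^n 5 · k^8 = 5 · ∫_0^n x^8 dx + O(n^8) = 5 · n^9/9 + O(n^8). (Equivalently, Faulhaber's formula gives the same leading term.)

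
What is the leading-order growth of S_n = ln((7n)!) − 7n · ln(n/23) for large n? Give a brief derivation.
S_n ~ 7n · (ln 161 − 1) + O(ln n)

Stirling: ln((7n)!) = 7n ln(7n) − 7n + O(ln n).
  S_n = 7n ln(7n) − 7n − 7n ln(n/23) + O(ln n)
      = 7n ln(7n) − 7n ln n + 7n ln 23 − 7n + O(ln n)
      = 7n ln 7 + 7n ln 23 − 7n + O(ln n)
      = 7n (ln 161 − 1) + O(ln n).
Numerically ln(161) − 1 ≈ 4.0814.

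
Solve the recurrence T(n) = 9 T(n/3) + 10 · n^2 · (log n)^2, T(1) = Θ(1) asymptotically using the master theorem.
T(n) = Θ(n^2 · (log n)^3)

Here log_3 9 = 2 and f(n) = 10 · n^2 · (log n)^2 = Θ(n^(log_3 9) · (log n)^2). This is the extended Case 2 of the master theorem (f matches the critical exponent up to log factors), giving T(n) = Θ(n^(log_3 9) · (log n)^(2+1)) = Θ(n^2 · (log n)^3).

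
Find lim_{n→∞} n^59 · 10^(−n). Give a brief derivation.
lim = 0

Exponentials with base > 1 dominate every fixed polynomial: for any fixed c, n^c / 10^n → 0 as n → ∞ (e.g. by the ratio test, or by writing 10^n = e^(n ln 10) and noting e^(n ln 10) / n^c → ∞). Hence n^59 · 10^(−n) = n^59 / 10^n → 0.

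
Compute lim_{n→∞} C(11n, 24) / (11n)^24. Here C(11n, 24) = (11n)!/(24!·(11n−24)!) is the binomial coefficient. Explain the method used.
lim = 1/24! = 1/620448401733239439360000

With N = 11n → ∞: C(N, 24) / N^24 = [N(N−1)…(N−23)] / (24! · N^24) = (1/24!) · 1 · (1 − 1/(11n)) · … · (1 − 23/(11n)). Each factor → 1 as N → ∞, so the limit is 1/24! = 1/620448401733239439360000.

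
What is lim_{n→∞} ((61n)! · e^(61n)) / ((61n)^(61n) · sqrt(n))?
lim = sqrt(2π·61)

Stirling: (61n)! ~ sqrt(2π·61n) · (61n/e)^(61n). Hence
  (61n)! · e^(61n) / (61n)^(61n) ~ sqrt(2π·61n).
Dividing by sqrt(n): sqrt(2π·61n) / sqrt(n) = sqrt(2π·61) · n^((1−1)/2), so the limit is sqrt(2π·61).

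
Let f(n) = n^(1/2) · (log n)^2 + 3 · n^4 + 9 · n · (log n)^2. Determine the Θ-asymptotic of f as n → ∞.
f(n) ∈ Θ(n^4)

Compare the terms by growth order. For large n, n^a · (log n)^b dominates n^a' · (log n)^b' iff a > a', or (a = a' and b > b'). Ranking the 3 terms shows the dominant one is 3 · n^4. Hence f(n) ∈ Θ(n^4).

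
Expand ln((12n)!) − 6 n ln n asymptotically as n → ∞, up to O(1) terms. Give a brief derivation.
ln((12n)!) − 6 n ln n = 6 n ln n + 12(ln 12 − 1) n + (1/2) ln(2π·12n) + O(1/n)

Stirling: ln((12n)!) = 12n ln(12n) − 12n + (1/2) ln(2π·12n) + O(1/n).
Expand 12n ln(12n) = 12n (ln n + ln 12) = 12n ln n + 12n ln 12.
Subtract 6n ln n: leading term is (12 − 6) n ln n = 6 n ln n. The next term is 12n ln 12 − 12n = 12(ln 12 − 1) n. Then the (1/2) ln(2π·12n) correction.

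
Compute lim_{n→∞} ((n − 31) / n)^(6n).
lim = e^(−186)

Rewrite as (1 − 31/n)^(6n). By the standard limit (1 + x/n)^n → e^x, we have (1 − 31/n)^n → e^(−31), and raising to the 6th power gives e^(−186).
More precisely, ln[(1 − 31/n)^(6n)] = 6n · ln(1 − 31/n) = 6n · (-31/n + O(1/n^2)) = -186 + O(1/n) → -186.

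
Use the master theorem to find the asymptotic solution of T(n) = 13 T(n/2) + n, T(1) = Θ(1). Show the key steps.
T(n) = Θ(n^(log_2 13))

Master theorem: compare f(n) = n to n^(log_2 13) where log_2 13 ≈ 3.700. Since 1 < log_2 13, we have f(n) = O(n^(log_2 13 − ε)) for some ε > 0 — Case 1. Hence T(n) = Θ(n^(log_2 13)).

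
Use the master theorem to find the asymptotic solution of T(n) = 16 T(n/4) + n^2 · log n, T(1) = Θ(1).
T(n) = Θ(n^2 · (log n)^2)

Here log_4 16 = 2 and f(n) = n^2 · log n = Θ(n^(log_4 16) · (log n)^1). This is the extended Case 2 of the master theorem (f matches the critical exponent up to log factors), giving T(n) = Θ(n^(log_4 16) · (log n)^(1+1)) = Θ(n^2 · (log n)^2).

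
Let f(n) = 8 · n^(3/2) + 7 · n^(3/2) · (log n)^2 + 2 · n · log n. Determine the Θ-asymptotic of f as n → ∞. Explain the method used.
f(n) ∈ Θ(n^(3/2) · (log n)^2)

Compare the terms by growth order. For large n, n^a · (log n)^b dominates n^a' · (log n)^b' iff a > a', or (a = a' and b > b'). Ranking the 3 terms shows the dominant one is 7 · n^(3/2) · (log n)^2. Hence f(n) ∈ Θ(n^(3/2) · (log n)^2).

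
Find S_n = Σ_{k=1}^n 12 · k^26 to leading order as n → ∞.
S_n ~ 4 · n^27 / 9

By integral comparison (Euler-Maclaurin), Σ_{k=1}^n 12 · k^26 = 12 · ∫_0^n x^26 dx + O(n^26) = 12 · n^27/27 = 4 · n^27 / 9 + O(n^26). (Equivalently, Faulhaber's formula gives the same leading term.)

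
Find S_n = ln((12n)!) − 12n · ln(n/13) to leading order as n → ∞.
S_n ~ 12n · (ln 156 − 1) + O(ln n)

Stirling: ln((12n)!) = 12n ln(12n) − 12n + O(ln n).
  S_n = 12n ln(12n) − 12n − 12n ln(n/13) + O(ln n)
      = 12n ln(12n) − 12n ln n + 12n ln 13 − 12n + O(ln n)
      = 12n ln 12 + 12n ln 13 − 12n + O(ln n)
      = 12n (ln 156 − 1) + O(ln n).
Numerically ln(156) − 1 ≈ 4.0499.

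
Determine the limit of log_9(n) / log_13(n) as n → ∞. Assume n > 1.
lim = ln(13) / ln(9) = log_9(13)

Change of base: log_9(n) = ln n / ln 9 and log_13(n) = ln n / ln 13. The ratio is (ln n / ln 9) · (ln 13 / ln n) = ln 13 / ln 9, a constant independent of n. So the limit is ln 13 / ln 9 = log_9(13).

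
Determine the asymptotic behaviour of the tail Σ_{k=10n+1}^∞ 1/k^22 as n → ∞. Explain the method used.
Σ_{k>10n} 1/k^22 ~ 1/(21 · (10n)^21)

Compare to the integral: ∫_{10n}^∞ x^(−22) dx = [−x^(−21)/21]_{10n}^∞ = 1/((22−1)·(10n)^21). Euler-Maclaurin then gives
  Σ_{k>10n} 1/k^22 = ∫_{10n}^∞ dx/x^22 − 1/(2·(10n)^22) + O(1/(10n)^23).
(Equivalently this is ζ(22) − Σ_{k≤10n} 1/k^22.)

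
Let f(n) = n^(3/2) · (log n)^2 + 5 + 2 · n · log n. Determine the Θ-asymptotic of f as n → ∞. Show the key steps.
f(n) ∈ Θ(n^(3/2) · (log n)^2)

Compare the terms by growth order. For large n, n^a · (log n)^b dominates n^a' · (log n)^b' iff a > a', or (a = a' and b > b'). Ranking the 3 terms shows the dominant one is n^(3/2) · (log n)^2. Hence f(n) ∈ Θ(n^(3/2) · (log n)^2).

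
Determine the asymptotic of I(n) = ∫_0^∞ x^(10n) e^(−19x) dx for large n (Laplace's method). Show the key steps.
I(n) ~ (sqrt(2π·10n) / 19) · (10n/(19e))^(10n)

Write the integrand as exp(10n ln x − 19x) and set f(x) = 10n ln x − 19x. Then f'(x) = 10n/x − 19 = 0 at x* = 10n/19, and f''(x*) = −10n/x*^2 = −19^2/(10n). Laplace's method (interior maximum) gives
  I(n) ~ e^(f(x*)) · sqrt(2π / |f''(x*)|)
        = exp(10n ln(10n/19) − 10n) · sqrt(2π · 10n / 19^2)
        = (10n/19)^(10n) e^(−10n) · sqrt(2π·10n) / 19
        = (sqrt(2π·10n) / 19) · (10n/(19e))^(10n).
This matches Γ(10n+1)/19^(10n+1) with Stirling applied to Γ.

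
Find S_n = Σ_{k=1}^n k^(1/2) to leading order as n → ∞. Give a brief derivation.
S_n ~ (2/3) · n^(3/2)

Integral comparison: Σ_{k=1}^n k^(1/2) = ∫_0^n x^(1/2) dx + O(n^(1/2)). The integral is n^(1 + 1/2) / (1 + 1/2) = n^((1+2)/2) / ((1+2)/2) = (2/3) · n^(3/2).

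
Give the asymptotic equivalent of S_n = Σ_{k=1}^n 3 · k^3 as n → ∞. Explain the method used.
S_n ~ 3 · n^4 / 4

By integral comparison (Euler-Maclaurin), Σ_{k=1}^n 3 · k^3 = 3 · ∫_0^n x^3 dx + O(n^3) = 3 · n^4/4 + O(n^3). (Equivalently, Faulhaber's formula gives the same leading term.)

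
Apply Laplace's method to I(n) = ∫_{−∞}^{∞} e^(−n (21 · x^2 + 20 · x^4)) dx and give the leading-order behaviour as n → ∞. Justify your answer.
I(n) ~ sqrt(π/(21n))

φ(x) = 21 · x^2 + 20 · x^4 has its unique global minimum at x* = 0 (since φ'(x) = 42x + 80x^3 = 0 only at x = 0 for real x with both coefficients positive, and φ → ∞ as |x| → ∞). At x* = 0, φ(0) = 0 and φ''(0) = 42. Laplace's method then gives
  I(n) ~ sqrt(2π / (n · φ''(0))) · e^(−n φ(0)) = sqrt(2π / (42n)) = sqrt(π/(21n)).
The 20 · x^4 term contributes only at subleading order (an O(1/n) relative correction).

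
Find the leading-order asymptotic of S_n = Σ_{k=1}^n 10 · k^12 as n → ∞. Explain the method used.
S_n ~ 10 · n^13 / 13

By integral comparison (Euler-Maclaurin), Σ_{k=1}^n 10 · k^12 = 10 · ∫_0^n x^12 dx + O(n^12) = 10 · n^13/13 + O(n^12). (Equivalently, Faulhaber's formula gives the same leading term.)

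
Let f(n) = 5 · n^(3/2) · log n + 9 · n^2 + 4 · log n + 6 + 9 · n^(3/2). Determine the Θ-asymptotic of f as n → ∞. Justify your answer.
f(n) ∈ Θ(n^2)

Compare the terms by growth order. For large n, n^a · (log n)^b dominates n^a' · (log n)^b' iff a > a', or (a = a' and b > b'). Ranking the 5 terms shows the dominant one is 9 · n^2. Hence f(n) ∈ Θ(n^2).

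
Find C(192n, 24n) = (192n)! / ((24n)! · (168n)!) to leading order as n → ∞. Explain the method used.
C(192n, 24n) ~ (16777216/823543)^(24n) · sqrt(4/(7π·24n))

Write N = 24n. Apply Stirling to each factorial:
  (8N)! ~ sqrt(2π·8N) · (8N/e)^(8N),
  N! ~ sqrt(2π N) · (N/e)^N,
  (7N)! ~ sqrt(2π·7N) · (7N/e)^(7N).
The exponential factors combine to (8N)^(8N) / (N^N · (7N)^(7N)) = 8^(8N)/7^(7N) = (8^8/7^7)^N = (16777216/823543)^N.
The square-root prefactors combine to sqrt(2π·8N) / (sqrt(2π N)·sqrt(2π·7N)) = sqrt(8 / (2π·7·N)) = sqrt(4/(7π·24n)).
Substituting N = 24n: C(192n, 24n) ~ (16777216/823543)^(24n) · sqrt(4/(7π·24n)).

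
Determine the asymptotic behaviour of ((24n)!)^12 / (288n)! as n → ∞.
((24n)!)^12/(288n)! ~ ((2π·24n)^(11/2) / sqrt(12)) · 12^(−12·24n)  →  0

Write N = 24n. Stirling: N! ~ sqrt(2π N)(N/e)^N and (12N)! ~ sqrt(2π·12N)·(12N/e)^(12N).
  (N!)^12/(12N)! ~ (2π N)^(12/2) (N/e)^(12N) / [sqrt(2π·12N) (12N/e)^(12N)]
     = (2π N)^(12/2) / sqrt(2π·12N) · (N/(12N))^(12N)
     = (2π N)^((12−1)/2) / sqrt(12) · 12^(−12N).
Since 12^12 > 1, the factor 12^(−12N) decays exponentially, so the ratio → 0. Substituting N = 24n gives the stated form.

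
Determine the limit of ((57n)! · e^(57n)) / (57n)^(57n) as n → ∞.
lim = ∞

Stirling: (57n)! ~ sqrt(2π·57n) · (57n/e)^(57n). Hence
  (57n)! · e^(57n) / (57n)^(57n) ~ sqrt(2π·57n) = sqrt(2π·57) · sqrt(n) → ∞.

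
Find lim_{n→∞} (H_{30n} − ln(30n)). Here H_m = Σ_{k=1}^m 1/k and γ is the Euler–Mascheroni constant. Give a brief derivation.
lim = γ

By Euler-Maclaurin, H_m = ln m + γ + O(1/m). So
  H_{30n} − ln(30n) = ln(30n) + γ − ln(30n) + O(1/n)
                       = ln(30/30) + γ + O(1/n).
Hence the limit is γ (since ln 1 = 0).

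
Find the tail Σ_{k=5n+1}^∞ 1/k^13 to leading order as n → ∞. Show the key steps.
Σ_{k>5n} 1/k^13 ~ 1/(12 · (5n)^12)

Compare to the integral: ∫_{5n}^∞ x^(−13) dx = [−x^(−12)/12]_{5n}^∞ = 1/((13−1)·(5n)^12). Euler-Maclaurin then gives
  Σ_{k>5n} 1/k^13 = ∫_{5n}^∞ dx/x^13 − 1/(2·(5n)^13) + O(1/(5n)^14).
(Equivalently this is ζ(13) − Σ_{k≤5n} 1/k^13.)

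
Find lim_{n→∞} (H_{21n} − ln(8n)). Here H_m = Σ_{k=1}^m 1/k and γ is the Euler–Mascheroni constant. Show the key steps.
lim = ln(21/8) + γ

By Euler-Maclaurin, H_m = ln m + γ + O(1/m). So
  H_{21n} − ln(8n) = ln(21n) + γ − ln(8n) + O(1/n)
                       = ln(21/8) + γ + O(1/n).
Hence the limit is ln(21/8) + γ.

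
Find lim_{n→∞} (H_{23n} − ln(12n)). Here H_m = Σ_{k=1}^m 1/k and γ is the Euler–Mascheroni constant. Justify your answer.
lim = ln(23/12) + γ

By Euler-Maclaurin, H_m = ln m + γ + O(1/m). So
  H_{23n} − ln(12n) = ln(23n) + γ − ln(12n) + O(1/n)
                       = ln(23/12) + γ + O(1/n).
Hence the limit is ln(23/12) + γ.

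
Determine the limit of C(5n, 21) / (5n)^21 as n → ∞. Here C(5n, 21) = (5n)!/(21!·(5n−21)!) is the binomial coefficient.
lim = 1/21! = 1/51090942171709440000

With N = 5n → ∞: C(N, 21) / N^21 = [N(N−1)…(N−20)] / (21! · N^21) = (1/21!) · 1 · (1 − 1/(5n)) · … · (1 − 20/(5n)). Each factor → 1 as N → ∞, so the limit is 1/21! = 1/51090942171709440000.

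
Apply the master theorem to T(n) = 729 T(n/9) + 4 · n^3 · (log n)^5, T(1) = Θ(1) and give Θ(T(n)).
T(n) = Θ(n^3 · (log n)^6)

Here log_9 729 = 3 and f(n) = 4 · n^3 · (log n)^5 = Θ(n^(log_9 729) · (log n)^5). This is the extended Case 2 of the master theorem (f matches the critical exponent up to log factors), giving T(n) = Θ(n^(log_9 729) · (log n)^(5+1)) = Θ(n^3 · (log n)^6).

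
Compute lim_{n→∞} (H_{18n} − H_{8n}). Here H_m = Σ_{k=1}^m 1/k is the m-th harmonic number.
lim = ln(18/8) = ln(9/4)

Euler-Maclaurin gives H_m = ln m + γ + 1/(2m) + O(1/m^2). The γ and O(1/m) terms cancel in the difference:
  H_{18n} − H_{8n} = ln(18n) − ln(8n) + O(1/n) = ln(18/8) + O(1/n).
Hence the limit is ln(18/8) = ln(9/4).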